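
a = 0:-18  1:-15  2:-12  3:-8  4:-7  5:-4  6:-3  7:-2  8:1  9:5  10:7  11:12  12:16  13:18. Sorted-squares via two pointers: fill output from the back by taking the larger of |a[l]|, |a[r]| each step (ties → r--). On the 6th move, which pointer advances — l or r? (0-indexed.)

l=0 r=13: |-18|<=|18| out[13]=324, r--
l=0 r=12: |-18|>|16| out[12]=324, l++
l=1 r=12: |-15|<=|16| out[11]=256, r--
l=1 r=11: |-15|>|12| out[10]=225, l++
l=2 r=11: |-12|<=|12| out[9]=144, r--
l=2 r=10: |-12|>|7| out[8]=144, l++

l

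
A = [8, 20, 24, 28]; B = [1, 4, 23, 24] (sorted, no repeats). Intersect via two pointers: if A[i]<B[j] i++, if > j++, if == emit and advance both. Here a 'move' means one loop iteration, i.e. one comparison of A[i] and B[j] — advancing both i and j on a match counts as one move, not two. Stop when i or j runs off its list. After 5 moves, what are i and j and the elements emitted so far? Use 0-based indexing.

i=2, j=3, emitted=[]

[i=0,j=0] 8>1 → j++
[i=0,j=1] 8>4 → j++
[i=0,j=2] 8<23 → i++
[i=1,j=2] 20<23 → i++
[i=2,j=2] 24>23 → j++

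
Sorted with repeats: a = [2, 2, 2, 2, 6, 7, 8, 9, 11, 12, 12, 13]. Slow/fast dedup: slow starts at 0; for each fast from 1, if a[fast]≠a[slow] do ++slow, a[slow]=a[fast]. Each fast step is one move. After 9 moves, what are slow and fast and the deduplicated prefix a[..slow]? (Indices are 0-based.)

slow=0 fast=1: a[fast]=2=a[slow] dup, fast++
slow=0 fast=2: a[fast]=2=a[slow] dup, fast++
slow=0 fast=3: a[fast]=2=a[slow] dup, fast++
slow=0 fast=4: a[fast]=6≠a[slow]=2 write a[1]=6, slow++,fast++
slow=1 fast=5: a[fast]=7≠a[slow]=6 write a[2]=7, slow++,fast++
slow=2 fast=6: a[fast]=8≠a[slow]=7 write a[3]=8, slow++,fast++
slow=3 fast=7: a[fast]=9≠a[slow]=8 write a[4]=9, slow++,fast++
slow=4 fast=8: a[fast]=11≠a[slow]=9 write a[5]=11, slow++,fast++
slow=5 fast=9: a[fast]=12≠a[slow]=11 write a[6]=12, slow++,fast++

slow=6, fast=10, prefix=[2, 6, 7, 8, 9, 11, 12]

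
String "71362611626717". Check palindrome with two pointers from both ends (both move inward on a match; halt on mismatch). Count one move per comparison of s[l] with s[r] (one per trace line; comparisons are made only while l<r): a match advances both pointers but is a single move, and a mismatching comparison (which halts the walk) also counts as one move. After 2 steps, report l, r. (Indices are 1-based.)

l=3, r=12

[1,14] '7'=='7' → l++,r--
[2,13] '1'=='1' → l++,r--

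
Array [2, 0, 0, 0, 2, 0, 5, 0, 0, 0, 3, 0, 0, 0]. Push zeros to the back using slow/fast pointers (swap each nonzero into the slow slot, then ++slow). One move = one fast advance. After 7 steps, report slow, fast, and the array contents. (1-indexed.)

slow=1 fast=1: a[fast]=2≠0 swap→a[1]=2, slow++,fast++
slow=2 fast=2: a[fast]=0, fast++
slow=2 fast=3: a[fast]=0, fast++
slow=2 fast=4: a[fast]=0, fast++
slow=2 fast=5: a[fast]=2≠0 swap→a[2]=2, slow++,fast++
slow=3 fast=6: a[fast]=0, fast++
slow=3 fast=7: a[fast]=5≠0 swap→a[3]=5, slow++,fast++

slow=4, fast=8, a=[2, 2, 5, 0, 0, 0, 0, 0, 0, 0, 3, 0, 0, 0]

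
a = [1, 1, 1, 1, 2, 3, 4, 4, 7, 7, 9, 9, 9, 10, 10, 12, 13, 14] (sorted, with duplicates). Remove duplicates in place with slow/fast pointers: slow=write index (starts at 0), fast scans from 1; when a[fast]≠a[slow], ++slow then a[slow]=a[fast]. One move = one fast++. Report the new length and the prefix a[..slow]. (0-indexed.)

(s=0,f=1) a[fast]=1=a[slow] dup → fast++
(s=0,f=2) a[fast]=1=a[slow] dup → fast++
(s=0,f=3) a[fast]=1=a[slow] dup → fast++
(s=0,f=4) a[fast]=2≠a[slow]=1 write a[1]=2 → slow++,fast++
(s=1,f=5) a[fast]=3≠a[slow]=2 write a[2]=3 → slow++,fast++
(s=2,f=6) a[fast]=4≠a[slow]=3 write a[3]=4 → slow++,fast++
(s=3,f=7) a[fast]=4=a[slow] dup → fast++
(s=3,f=8) a[fast]=7≠a[slow]=4 write a[4]=7 → slow++,fast++
(s=4,f=9) a[fast]=7=a[slow] dup → fast++
(s=4,f=10) a[fast]=9≠a[slow]=7 write a[5]=9 → slow++,fast++
(s=5,f=11) a[fast]=9=a[slow] dup → fast++
(s=5,f=12) a[fast]=9=a[slow] dup → fast++
(s=5,f=13) a[fast]=10≠a[slow]=9 write a[6]=10 → slow++,fast++
(s=6,f=14) a[fast]=10=a[slow] dup → fast++
(s=6,f=15) a[fast]=12≠a[slow]=10 write a[7]=12 → slow++,fast++
(s=7,f=16) a[fast]=13≠a[slow]=12 write a[8]=13 → slow++,fast++
(s=8,f=17) a[fast]=14≠a[slow]=13 write a[9]=14 → slow++,fast++

length 10; prefix = [1, 2, 3, 4, 7, 9, 10, 12, 13, 14]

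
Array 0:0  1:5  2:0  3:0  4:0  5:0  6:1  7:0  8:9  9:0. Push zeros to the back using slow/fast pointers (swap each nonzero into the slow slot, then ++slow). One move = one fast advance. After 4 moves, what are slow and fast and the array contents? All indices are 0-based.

slow=0 fast=0: a[fast]=0, fast++
slow=0 fast=1: a[fast]=5≠0 swap→a[0]=5, slow++,fast++
slow=1 fast=2: a[fast]=0, fast++
slow=1 fast=3: a[fast]=0, fast++

slow=1, fast=4, a=[5, 0, 0, 0, 0, 0, 1, 0, 9, 0]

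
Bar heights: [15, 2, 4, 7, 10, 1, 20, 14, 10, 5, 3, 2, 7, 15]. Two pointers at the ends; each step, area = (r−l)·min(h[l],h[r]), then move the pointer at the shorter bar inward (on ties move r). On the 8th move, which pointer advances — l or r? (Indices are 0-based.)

l

[0,13] min(15,15)*13=195 best=195 * → r--
[0,12] min(15,7)*12=84 best=195 → r--
[0,11] min(15,2)*11=22 best=195 → r--
[0,10] min(15,3)*10=30 best=195 → r--
[0,9] min(15,5)*9=45 best=195 → r--
[0,8] min(15,10)*8=80 best=195 → r--
[0,7] min(15,14)*7=98 best=195 → r--
[0,6] min(15,20)*6=90 best=195 → l++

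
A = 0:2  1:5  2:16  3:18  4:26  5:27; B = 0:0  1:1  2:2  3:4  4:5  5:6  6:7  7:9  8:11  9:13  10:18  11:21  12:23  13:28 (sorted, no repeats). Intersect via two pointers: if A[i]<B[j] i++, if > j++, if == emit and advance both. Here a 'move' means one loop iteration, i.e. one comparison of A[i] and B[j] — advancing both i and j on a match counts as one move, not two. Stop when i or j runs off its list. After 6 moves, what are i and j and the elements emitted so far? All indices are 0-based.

i=0 j=0: 2>0, j++
i=0 j=1: 2>1, j++
i=0 j=2: 2==2 emit, i++,j++
i=1 j=3: 5>4, j++
i=1 j=4: 5==5 emit, i++,j++
i=2 j=5: 16>6, j++

i=2, j=6, emitted=[2, 5]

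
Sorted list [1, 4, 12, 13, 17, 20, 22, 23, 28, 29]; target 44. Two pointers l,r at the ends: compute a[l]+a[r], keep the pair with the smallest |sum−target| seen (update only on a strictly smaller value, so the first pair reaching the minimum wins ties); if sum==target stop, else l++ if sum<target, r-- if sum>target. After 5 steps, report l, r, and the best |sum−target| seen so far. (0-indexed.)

[0,9] 1+29=30 d=14 * → l++
[1,9] 4+29=33 d=11 * → l++
[2,9] 12+29=41 d=3 * → l++
[3,9] 13+29=42 d=2 * → l++
[4,9] 17+29=46 d=2 → r--

l=4, r=8, best |Δ|=2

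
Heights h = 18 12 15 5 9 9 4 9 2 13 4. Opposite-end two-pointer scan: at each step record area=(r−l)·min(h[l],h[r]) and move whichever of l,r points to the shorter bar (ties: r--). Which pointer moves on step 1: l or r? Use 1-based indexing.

r

[1,11] min(18,4)*10=40 best=40 * → r--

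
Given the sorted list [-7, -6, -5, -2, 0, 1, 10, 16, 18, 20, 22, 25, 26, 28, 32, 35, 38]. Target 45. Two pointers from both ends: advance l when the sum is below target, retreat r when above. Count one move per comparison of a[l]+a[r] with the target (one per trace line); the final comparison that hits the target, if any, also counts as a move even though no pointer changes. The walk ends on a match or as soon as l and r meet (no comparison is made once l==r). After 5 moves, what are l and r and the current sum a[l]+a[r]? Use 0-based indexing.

l=5, r=16, sum=39

[0,16] -7+38=31 <45 → l++
[1,16] -6+38=32 <45 → l++
[2,16] -5+38=33 <45 → l++
[3,16] -2+38=36 <45 → l++
[4,16] 0+38=38 <45 → l++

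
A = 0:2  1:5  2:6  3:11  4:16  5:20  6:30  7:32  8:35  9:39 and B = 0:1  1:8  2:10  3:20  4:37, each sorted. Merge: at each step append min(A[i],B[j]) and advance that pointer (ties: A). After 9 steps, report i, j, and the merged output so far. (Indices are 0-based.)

i=0 j=0: A[i]=2>B[j]=1 take 1, j++
i=0 j=1: A[i]=2<=B[j]=8 take 2, i++
i=1 j=1: A[i]=5<=B[j]=8 take 5, i++
i=2 j=1: A[i]=6<=B[j]=8 take 6, i++
i=3 j=1: A[i]=11>B[j]=8 take 8, j++
i=3 j=2: A[i]=11>B[j]=10 take 10, j++
i=3 j=3: A[i]=11<=B[j]=20 take 11, i++
i=4 j=3: A[i]=16<=B[j]=20 take 16, i++
i=5 j=3: A[i]=20<=B[j]=20 take 20, i++

i=6, j=3, merged so far=[1, 2, 5, 6, 8, 10, 11, 16, 20]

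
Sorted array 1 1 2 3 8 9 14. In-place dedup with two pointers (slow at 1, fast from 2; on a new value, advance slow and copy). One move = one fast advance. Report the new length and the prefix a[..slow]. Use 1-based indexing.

length 6; prefix = [1, 2, 3, 8, 9, 14]

slow=1 fast=2: a[fast]=1=a[slow] dup, fast++
slow=1 fast=3: a[fast]=2≠a[slow]=1 write a[2]=2, slow++,fast++
slow=2 fast=4: a[fast]=3≠a[slow]=2 write a[3]=3, slow++,fast++
slow=3 fast=5: a[fast]=8≠a[slow]=3 write a[4]=8, slow++,fast++
slow=4 fast=6: a[fast]=9≠a[slow]=8 write a[5]=9, slow++,fast++
slow=5 fast=7: a[fast]=14≠a[slow]=9 write a[6]=14, slow++,fast++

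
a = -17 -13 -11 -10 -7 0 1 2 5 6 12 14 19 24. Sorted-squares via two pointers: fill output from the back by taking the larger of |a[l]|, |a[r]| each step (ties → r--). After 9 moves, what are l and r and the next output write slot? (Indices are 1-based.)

l=1 r=14: |-17|<=|24| out[14]=576, r--
l=1 r=13: |-17|<=|19| out[13]=361, r--
l=1 r=12: |-17|>|14| out[12]=289, l++
l=2 r=12: |-13|<=|14| out[11]=196, r--
l=2 r=11: |-13|>|12| out[10]=169, l++
l=3 r=11: |-11|<=|12| out[9]=144, r--
l=3 r=10: |-11|>|6| out[8]=121, l++
l=4 r=10: |-10|>|6| out[7]=100, l++
l=5 r=10: |-7|>|6| out[6]=49, l++

l=6, r=10, next write slot=5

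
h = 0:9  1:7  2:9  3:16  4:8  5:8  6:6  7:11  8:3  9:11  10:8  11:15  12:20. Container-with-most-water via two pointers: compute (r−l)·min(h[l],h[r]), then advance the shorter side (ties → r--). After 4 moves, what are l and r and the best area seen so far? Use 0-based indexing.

l=4, r=12, best area=144

l=0 r=12: min(9,20)*12=108 best=108 *, l++
l=1 r=12: min(7,20)*11=77 best=108, l++
l=2 r=12: min(9,20)*10=90 best=108, l++
l=3 r=12: min(16,20)*9=144 best=144 *, l++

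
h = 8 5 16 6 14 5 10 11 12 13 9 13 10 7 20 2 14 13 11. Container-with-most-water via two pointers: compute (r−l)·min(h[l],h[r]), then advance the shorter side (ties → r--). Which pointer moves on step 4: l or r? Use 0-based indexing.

l=0 r=18: min(8,11)*18=144 best=144 *, l++
l=1 r=18: min(5,11)*17=85 best=144, l++
l=2 r=18: min(16,11)*16=176 best=176 *, r--
l=2 r=17: min(16,13)*15=195 best=195 *, r--

r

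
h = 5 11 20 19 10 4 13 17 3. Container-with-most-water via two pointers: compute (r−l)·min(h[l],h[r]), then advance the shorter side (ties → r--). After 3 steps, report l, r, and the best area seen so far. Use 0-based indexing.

l=2, r=7, best area=66

[0,8] min(5,3)*8=24 best=24 * → r--
[0,7] min(5,17)*7=35 best=35 * → l++
[1,7] min(11,17)*6=66 best=66 * → l++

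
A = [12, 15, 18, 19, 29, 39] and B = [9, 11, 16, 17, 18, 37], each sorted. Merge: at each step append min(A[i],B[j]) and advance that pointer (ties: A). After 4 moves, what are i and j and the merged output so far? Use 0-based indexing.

i=2, j=2, merged so far=[9, 11, 12, 15]

i=0 j=0: A[i]=12>B[j]=9 take 9, j++
i=0 j=1: A[i]=12>B[j]=11 take 11, j++
i=0 j=2: A[i]=12<=B[j]=16 take 12, i++
i=1 j=2: A[i]=15<=B[j]=16 take 15, i++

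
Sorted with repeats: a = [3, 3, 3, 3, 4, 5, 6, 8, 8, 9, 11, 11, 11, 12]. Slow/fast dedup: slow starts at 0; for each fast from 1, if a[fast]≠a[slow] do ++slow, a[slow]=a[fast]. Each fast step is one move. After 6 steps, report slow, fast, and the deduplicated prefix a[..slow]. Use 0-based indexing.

slow=3, fast=7, prefix=[3, 4, 5, 6]

slow=0 fast=1: a[fast]=3=a[slow] dup, fast++
slow=0 fast=2: a[fast]=3=a[slow] dup, fast++
slow=0 fast=3: a[fast]=3=a[slow] dup, fast++
slow=0 fast=4: a[fast]=4≠a[slow]=3 write a[1]=4, slow++,fast++
slow=1 fast=5: a[fast]=5≠a[slow]=4 write a[2]=5, slow++,fast++
slow=2 fast=6: a[fast]=6≠a[slow]=5 write a[3]=6, slow++,fast++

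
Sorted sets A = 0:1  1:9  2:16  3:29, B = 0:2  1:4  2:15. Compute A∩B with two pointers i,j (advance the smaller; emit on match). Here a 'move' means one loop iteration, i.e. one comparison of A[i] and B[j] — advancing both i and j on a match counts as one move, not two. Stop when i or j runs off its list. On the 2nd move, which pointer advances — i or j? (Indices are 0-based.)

i=0 j=0: 1<2, i++
i=1 j=0: 9>2, j++

j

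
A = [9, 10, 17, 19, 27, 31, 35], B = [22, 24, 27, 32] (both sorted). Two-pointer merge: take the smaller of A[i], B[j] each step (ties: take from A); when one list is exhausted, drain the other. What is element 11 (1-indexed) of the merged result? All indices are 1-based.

merged[11] = 35

i=1 j=1: A[i]=9<=B[j]=22 take 9, i++
i=2 j=1: A[i]=10<=B[j]=22 take 10, i++
i=3 j=1: A[i]=17<=B[j]=22 take 17, i++
i=4 j=1: A[i]=19<=B[j]=22 take 19, i++
i=5 j=1: A[i]=27>B[j]=22 take 22, j++
i=5 j=2: A[i]=27>B[j]=24 take 24, j++
i=5 j=3: A[i]=27<=B[j]=27 take 27, i++
i=6 j=3: A[i]=31>B[j]=27 take 27, j++
i=6 j=4: A[i]=31<=B[j]=32 take 31, i++
i=7 j=4: A[i]=35>B[j]=32 take 32, j++
i=7 j=5: B done, take A[i]=35, i++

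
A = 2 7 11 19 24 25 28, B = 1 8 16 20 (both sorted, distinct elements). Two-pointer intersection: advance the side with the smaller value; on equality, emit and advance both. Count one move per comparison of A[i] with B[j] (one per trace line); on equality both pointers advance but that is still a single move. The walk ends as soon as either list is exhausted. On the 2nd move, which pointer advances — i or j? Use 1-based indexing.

i

i=1 j=1: 2>1, j++
i=1 j=2: 2<8, i++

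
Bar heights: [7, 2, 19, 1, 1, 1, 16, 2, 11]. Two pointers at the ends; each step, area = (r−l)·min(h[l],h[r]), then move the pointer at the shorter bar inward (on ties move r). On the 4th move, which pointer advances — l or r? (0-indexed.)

r

l=0 r=8: min(7,11)*8=56 best=56 *, l++
l=1 r=8: min(2,11)*7=14 best=56, l++
l=2 r=8: min(19,11)*6=66 best=66 *, r--
l=2 r=7: min(19,2)*5=10 best=66, r--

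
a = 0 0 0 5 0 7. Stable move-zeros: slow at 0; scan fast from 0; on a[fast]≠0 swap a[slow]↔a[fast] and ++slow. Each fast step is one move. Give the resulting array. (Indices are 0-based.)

slow=0 fast=0: a[fast]=0, fast++
slow=0 fast=1: a[fast]=0, fast++
slow=0 fast=2: a[fast]=0, fast++
slow=0 fast=3: a[fast]=5≠0 swap→a[0]=5, slow++,fast++
slow=1 fast=4: a[fast]=0, fast++
slow=1 fast=5: a[fast]=7≠0 swap→a[1]=7, slow++,fast++

[5, 7, 0, 0, 0, 0]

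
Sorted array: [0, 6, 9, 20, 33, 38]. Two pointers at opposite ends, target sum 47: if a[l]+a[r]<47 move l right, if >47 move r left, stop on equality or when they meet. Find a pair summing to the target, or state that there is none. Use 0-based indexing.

(9, 38)

l=0 r=5: 0+38=38 <47, l++
l=1 r=5: 6+38=44 <47, l++
l=2 r=5: 9+38=47, found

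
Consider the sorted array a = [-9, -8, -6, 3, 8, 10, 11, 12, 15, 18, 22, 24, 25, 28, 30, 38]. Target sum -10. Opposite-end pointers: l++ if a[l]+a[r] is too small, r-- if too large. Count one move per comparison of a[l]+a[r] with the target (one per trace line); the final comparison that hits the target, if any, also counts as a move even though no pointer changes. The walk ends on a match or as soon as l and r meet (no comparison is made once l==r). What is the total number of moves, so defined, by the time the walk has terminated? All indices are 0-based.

l=0 r=15: -9+38=29 >-10, r--
l=0 r=14: -9+30=21 >-10, r--
l=0 r=13: -9+28=19 >-10, r--
l=0 r=12: -9+25=16 >-10, r--
l=0 r=11: -9+24=15 >-10, r--
l=0 r=10: -9+22=13 >-10, r--
l=0 r=9: -9+18=9 >-10, r--
l=0 r=8: -9+15=6 >-10, r--
l=0 r=7: -9+12=3 >-10, r--
l=0 r=6: -9+11=2 >-10, r--
l=0 r=5: -9+10=1 >-10, r--
l=0 r=4: -9+8=-1 >-10, r--
l=0 r=3: -9+3=-6 >-10, r--
l=0 r=2: -9+-6=-15 <-10, l++
l=1 r=2: -8+-6=-14 <-10, l++

15 moves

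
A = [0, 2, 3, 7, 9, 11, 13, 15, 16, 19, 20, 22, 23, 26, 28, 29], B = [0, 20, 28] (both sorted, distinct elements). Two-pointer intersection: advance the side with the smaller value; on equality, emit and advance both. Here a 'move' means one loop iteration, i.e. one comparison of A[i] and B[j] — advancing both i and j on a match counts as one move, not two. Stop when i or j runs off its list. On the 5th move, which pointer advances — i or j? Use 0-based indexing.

i=0 j=0: 0==0 emit, i++,j++
i=1 j=1: 2<20, i++
i=2 j=1: 3<20, i++
i=3 j=1: 7<20, i++
i=4 j=1: 9<20, i++

i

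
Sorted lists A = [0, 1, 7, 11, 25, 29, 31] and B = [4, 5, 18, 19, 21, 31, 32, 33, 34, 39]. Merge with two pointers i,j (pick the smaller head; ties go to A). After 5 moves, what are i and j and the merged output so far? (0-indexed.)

i=0 j=0: A[i]=0<=B[j]=4 take 0, i++
i=1 j=0: A[i]=1<=B[j]=4 take 1, i++
i=2 j=0: A[i]=7>B[j]=4 take 4, j++
i=2 j=1: A[i]=7>B[j]=5 take 5, j++
i=2 j=2: A[i]=7<=B[j]=18 take 7, i++

i=3, j=2, merged so far=[0, 1, 4, 5, 7]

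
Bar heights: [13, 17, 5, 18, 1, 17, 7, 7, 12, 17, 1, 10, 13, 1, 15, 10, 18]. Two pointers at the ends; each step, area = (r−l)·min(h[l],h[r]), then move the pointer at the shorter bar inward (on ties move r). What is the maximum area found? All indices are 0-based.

max area = 255

l=0 r=16: min(13,18)*16=208 best=208 *, l++
l=1 r=16: min(17,18)*15=255 best=255 *, l++
l=2 r=16: min(5,18)*14=70 best=255, l++
l=3 r=16: min(18,18)*13=234 best=255, r--
l=3 r=15: min(18,10)*12=120 best=255, r--
l=3 r=14: min(18,15)*11=165 best=255, r--
l=3 r=13: min(18,1)*10=10 best=255, r--
l=3 r=12: min(18,13)*9=117 best=255, r--
l=3 r=11: min(18,10)*8=80 best=255, r--
l=3 r=10: min(18,1)*7=7 best=255, r--
l=3 r=9: min(18,17)*6=102 best=255, r--
l=3 r=8: min(18,12)*5=60 best=255, r--
l=3 r=7: min(18,7)*4=28 best=255, r--
l=3 r=6: min(18,7)*3=21 best=255, r--
l=3 r=5: min(18,17)*2=34 best=255, r--
l=3 r=4: min(18,1)*1=1 best=255, r--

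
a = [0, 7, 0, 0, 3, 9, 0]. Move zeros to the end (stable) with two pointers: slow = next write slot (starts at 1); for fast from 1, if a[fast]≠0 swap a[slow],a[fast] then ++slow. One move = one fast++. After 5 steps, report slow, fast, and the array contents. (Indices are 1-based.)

slow=1 fast=1: a[fast]=0, fast++
slow=1 fast=2: a[fast]=7≠0 swap→a[1]=7, slow++,fast++
slow=2 fast=3: a[fast]=0, fast++
slow=2 fast=4: a[fast]=0, fast++
slow=2 fast=5: a[fast]=3≠0 swap→a[2]=3, slow++,fast++

slow=3, fast=6, a=[7, 3, 0, 0, 0, 9, 0]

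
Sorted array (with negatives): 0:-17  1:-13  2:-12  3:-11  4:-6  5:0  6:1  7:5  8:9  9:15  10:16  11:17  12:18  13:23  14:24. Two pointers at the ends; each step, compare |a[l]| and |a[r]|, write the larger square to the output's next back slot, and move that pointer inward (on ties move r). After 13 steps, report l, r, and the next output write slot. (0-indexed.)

[0,14] |-17|<=|24| out[14]=576 → r--
[0,13] |-17|<=|23| out[13]=529 → r--
[0,12] |-17|<=|18| out[12]=324 → r--
[0,11] |-17|<=|17| out[11]=289 → r--
[0,10] |-17|>|16| out[10]=289 → l++
[1,10] |-13|<=|16| out[9]=256 → r--
[1,9] |-13|<=|15| out[8]=225 → r--
[1,8] |-13|>|9| out[7]=169 → l++
[2,8] |-12|>|9| out[6]=144 → l++
[3,8] |-11|>|9| out[5]=121 → l++
[4,8] |-6|<=|9| out[4]=81 → r--
[4,7] |-6|>|5| out[3]=36 → l++
[5,7] |0|<=|5| out[2]=25 → r--

l=5, r=6, next write slot=1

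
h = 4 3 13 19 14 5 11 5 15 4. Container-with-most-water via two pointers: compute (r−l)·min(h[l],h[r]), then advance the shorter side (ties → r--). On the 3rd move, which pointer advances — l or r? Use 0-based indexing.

l=0 r=9: min(4,4)*9=36 best=36 *, r--
l=0 r=8: min(4,15)*8=32 best=36, l++
l=1 r=8: min(3,15)*7=21 best=36, l++

l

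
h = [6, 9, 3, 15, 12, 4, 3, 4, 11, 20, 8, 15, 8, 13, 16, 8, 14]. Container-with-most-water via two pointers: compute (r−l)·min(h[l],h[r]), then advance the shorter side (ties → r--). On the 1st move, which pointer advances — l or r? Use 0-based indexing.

l

[0,16] min(6,14)*16=96 best=96 * → l++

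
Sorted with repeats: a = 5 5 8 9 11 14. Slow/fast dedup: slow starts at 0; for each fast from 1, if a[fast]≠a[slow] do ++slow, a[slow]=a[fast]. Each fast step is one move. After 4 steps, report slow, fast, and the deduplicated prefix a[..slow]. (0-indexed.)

slow=3, fast=5, prefix=[5, 8, 9, 11]

slow=0 fast=1: a[fast]=5=a[slow] dup, fast++
slow=0 fast=2: a[fast]=8≠a[slow]=5 write a[1]=8, slow++,fast++
slow=1 fast=3: a[fast]=9≠a[slow]=8 write a[2]=9, slow++,fast++
slow=2 fast=4: a[fast]=11≠a[slow]=9 write a[3]=11, slow++,fast++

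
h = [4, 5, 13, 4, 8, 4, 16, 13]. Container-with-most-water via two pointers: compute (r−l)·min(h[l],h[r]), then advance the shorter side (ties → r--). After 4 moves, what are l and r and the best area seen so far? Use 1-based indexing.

l=4, r=7, best area=65

l=1 r=8: min(4,13)*7=28 best=28 *, l++
l=2 r=8: min(5,13)*6=30 best=30 *, l++
l=3 r=8: min(13,13)*5=65 best=65 *, r--
l=3 r=7: min(13,16)*4=52 best=65, l++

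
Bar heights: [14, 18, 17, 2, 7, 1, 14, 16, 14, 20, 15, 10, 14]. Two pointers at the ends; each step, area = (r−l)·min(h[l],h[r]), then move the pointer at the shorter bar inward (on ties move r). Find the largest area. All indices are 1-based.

max area = 168

l=1 r=13: min(14,14)*12=168 best=168 *, r--
l=1 r=12: min(14,10)*11=110 best=168, r--
l=1 r=11: min(14,15)*10=140 best=168, l++
l=2 r=11: min(18,15)*9=135 best=168, r--
l=2 r=10: min(18,20)*8=144 best=168, l++
l=3 r=10: min(17,20)*7=119 best=168, l++
l=4 r=10: min(2,20)*6=12 best=168, l++
l=5 r=10: min(7,20)*5=35 best=168, l++
l=6 r=10: min(1,20)*4=4 best=168, l++
l=7 r=10: min(14,20)*3=42 best=168, l++
l=8 r=10: min(16,20)*2=32 best=168, l++
l=9 r=10: min(14,20)*1=14 best=168, l++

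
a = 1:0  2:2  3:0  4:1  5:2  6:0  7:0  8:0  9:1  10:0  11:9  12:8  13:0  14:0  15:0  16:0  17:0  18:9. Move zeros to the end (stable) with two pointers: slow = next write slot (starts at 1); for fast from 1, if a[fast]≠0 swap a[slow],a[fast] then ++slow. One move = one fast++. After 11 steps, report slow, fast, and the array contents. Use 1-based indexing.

slow=6, fast=12, a=[2, 1, 2, 1, 9, 0, 0, 0, 0, 0, 0, 8, 0, 0, 0, 0, 0, 9]

(s=1,f=1) a[fast]=0 → fast++
(s=1,f=2) a[fast]=2≠0 swap→a[1]=2 → slow++,fast++
(s=2,f=3) a[fast]=0 → fast++
(s=2,f=4) a[fast]=1≠0 swap→a[2]=1 → slow++,fast++
(s=3,f=5) a[fast]=2≠0 swap→a[3]=2 → slow++,fast++
(s=4,f=6) a[fast]=0 → fast++
(s=4,f=7) a[fast]=0 → fast++
(s=4,f=8) a[fast]=0 → fast++
(s=4,f=9) a[fast]=1≠0 swap→a[4]=1 → slow++,fast++
(s=5,f=10) a[fast]=0 → fast++
(s=5,f=11) a[fast]=9≠0 swap→a[5]=9 → slow++,fast++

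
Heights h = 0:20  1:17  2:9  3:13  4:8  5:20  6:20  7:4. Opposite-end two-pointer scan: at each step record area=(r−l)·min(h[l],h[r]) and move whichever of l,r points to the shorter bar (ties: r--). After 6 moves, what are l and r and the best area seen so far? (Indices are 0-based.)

l=0 r=7: min(20,4)*7=28 best=28 *, r--
l=0 r=6: min(20,20)*6=120 best=120 *, r--
l=0 r=5: min(20,20)*5=100 best=120, r--
l=0 r=4: min(20,8)*4=32 best=120, r--
l=0 r=3: min(20,13)*3=39 best=120, r--
l=0 r=2: min(20,9)*2=18 best=120, r--

l=0, r=1, best area=120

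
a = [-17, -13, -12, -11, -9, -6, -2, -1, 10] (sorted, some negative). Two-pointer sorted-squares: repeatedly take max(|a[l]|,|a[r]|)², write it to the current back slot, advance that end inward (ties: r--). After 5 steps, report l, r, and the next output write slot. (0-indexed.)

l=0 r=8: |-17|>|10| out[8]=289, l++
l=1 r=8: |-13|>|10| out[7]=169, l++
l=2 r=8: |-12|>|10| out[6]=144, l++
l=3 r=8: |-11|>|10| out[5]=121, l++
l=4 r=8: |-9|<=|10| out[4]=100, r--

l=4, r=7, next write slot=3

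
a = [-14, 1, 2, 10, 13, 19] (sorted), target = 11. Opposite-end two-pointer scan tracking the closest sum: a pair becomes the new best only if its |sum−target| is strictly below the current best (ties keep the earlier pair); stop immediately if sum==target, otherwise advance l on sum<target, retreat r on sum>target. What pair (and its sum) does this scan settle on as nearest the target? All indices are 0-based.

pair (1, 10) with sum 11 (|Δ|=0)

l=0 r=5: -14+19=5 d=6 *, l++
l=1 r=5: 1+19=20 d=9, r--
l=1 r=4: 1+13=14 d=3 *, r--
l=1 r=3: 1+10=11 d=0 *, stop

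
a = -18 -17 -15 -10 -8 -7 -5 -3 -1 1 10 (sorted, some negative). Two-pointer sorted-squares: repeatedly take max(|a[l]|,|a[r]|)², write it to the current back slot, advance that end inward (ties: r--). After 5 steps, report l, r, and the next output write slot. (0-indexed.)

l=0 r=10: |-18|>|10| out[10]=324, l++
l=1 r=10: |-17|>|10| out[9]=289, l++
l=2 r=10: |-15|>|10| out[8]=225, l++
l=3 r=10: |-10|<=|10| out[7]=100, r--
l=3 r=9: |-10|>|1| out[6]=100, l++

l=4, r=9, next write slot=5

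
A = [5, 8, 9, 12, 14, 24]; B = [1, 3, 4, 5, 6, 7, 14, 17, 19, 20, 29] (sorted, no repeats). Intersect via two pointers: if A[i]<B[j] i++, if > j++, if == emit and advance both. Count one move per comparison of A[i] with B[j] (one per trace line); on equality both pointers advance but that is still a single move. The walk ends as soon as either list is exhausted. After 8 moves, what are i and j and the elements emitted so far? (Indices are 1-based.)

[i=1,j=1] 5>1 → j++
[i=1,j=2] 5>3 → j++
[i=1,j=3] 5>4 → j++
[i=1,j=4] 5==5 emit → i++,j++
[i=2,j=5] 8>6 → j++
[i=2,j=6] 8>7 → j++
[i=2,j=7] 8<14 → i++
[i=3,j=7] 9<14 → i++

i=4, j=7, emitted=[5]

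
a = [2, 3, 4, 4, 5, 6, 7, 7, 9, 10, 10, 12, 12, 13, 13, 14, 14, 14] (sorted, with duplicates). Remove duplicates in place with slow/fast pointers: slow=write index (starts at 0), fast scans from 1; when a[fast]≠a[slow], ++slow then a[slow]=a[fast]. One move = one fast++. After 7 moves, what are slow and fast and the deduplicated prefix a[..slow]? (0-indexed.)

slow=5, fast=8, prefix=[2, 3, 4, 5, 6, 7]

slow=0 fast=1: a[fast]=3≠a[slow]=2 write a[1]=3, slow++,fast++
slow=1 fast=2: a[fast]=4≠a[slow]=3 write a[2]=4, slow++,fast++
slow=2 fast=3: a[fast]=4=a[slow] dup, fast++
slow=2 fast=4: a[fast]=5≠a[slow]=4 write a[3]=5, slow++,fast++
slow=3 fast=5: a[fast]=6≠a[slow]=5 write a[4]=6, slow++,fast++
slow=4 fast=6: a[fast]=7≠a[slow]=6 write a[5]=7, slow++,fast++
slow=5 fast=7: a[fast]=7=a[slow] dup, fast++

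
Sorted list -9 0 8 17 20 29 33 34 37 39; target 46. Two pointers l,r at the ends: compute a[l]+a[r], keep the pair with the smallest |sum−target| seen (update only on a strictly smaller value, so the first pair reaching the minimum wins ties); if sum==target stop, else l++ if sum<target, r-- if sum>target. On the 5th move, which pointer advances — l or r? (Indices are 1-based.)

r

l=1 r=10: -9+39=30 d=16 *, l++
l=2 r=10: 0+39=39 d=7 *, l++
l=3 r=10: 8+39=47 d=1 *, r--
l=3 r=9: 8+37=45 d=1, l++
l=4 r=9: 17+37=54 d=8, r--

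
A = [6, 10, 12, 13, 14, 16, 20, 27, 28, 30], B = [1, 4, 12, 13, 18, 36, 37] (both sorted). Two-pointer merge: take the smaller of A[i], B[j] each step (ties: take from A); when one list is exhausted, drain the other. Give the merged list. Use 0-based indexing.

[1, 4, 6, 10, 12, 12, 13, 13, 14, 16, 18, 20, 27, 28, 30, 36, 37]

[i=0,j=0] A[i]=6>B[j]=1 take 1 → j++
[i=0,j=1] A[i]=6>B[j]=4 take 4 → j++
[i=0,j=2] A[i]=6<=B[j]=12 take 6 → i++
[i=1,j=2] A[i]=10<=B[j]=12 take 10 → i++
[i=2,j=2] A[i]=12<=B[j]=12 take 12 → i++
[i=3,j=2] A[i]=13>B[j]=12 take 12 → j++
[i=3,j=3] A[i]=13<=B[j]=13 take 13 → i++
[i=4,j=3] A[i]=14>B[j]=13 take 13 → j++
[i=4,j=4] A[i]=14<=B[j]=18 take 14 → i++
[i=5,j=4] A[i]=16<=B[j]=18 take 16 → i++
[i=6,j=4] A[i]=20>B[j]=18 take 18 → j++
[i=6,j=5] A[i]=20<=B[j]=36 take 20 → i++
[i=7,j=5] A[i]=27<=B[j]=36 take 27 → i++
[i=8,j=5] A[i]=28<=B[j]=36 take 28 → i++
[i=9,j=5] A[i]=30<=B[j]=36 take 30 → i++
[i=10,j=5] A done, take B[j]=36 → j++
[i=10,j=6] A done, take B[j]=37 → j++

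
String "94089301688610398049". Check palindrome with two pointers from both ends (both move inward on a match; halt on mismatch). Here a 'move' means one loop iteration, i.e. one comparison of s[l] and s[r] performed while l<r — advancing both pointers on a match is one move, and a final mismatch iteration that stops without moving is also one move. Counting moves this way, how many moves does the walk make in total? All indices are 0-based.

10 moves

l=0 r=19: '9'=='9', l++,r--
l=1 r=18: '4'=='4', l++,r--
l=2 r=17: '0'=='0', l++,r--
l=3 r=16: '8'=='8', l++,r--
l=4 r=15: '9'=='9', l++,r--
l=5 r=14: '3'=='3', l++,r--
l=6 r=13: '0'=='0', l++,r--
l=7 r=12: '1'=='1', l++,r--
l=8 r=11: '6'=='6', l++,r--
l=9 r=10: '8'=='8', l++,r--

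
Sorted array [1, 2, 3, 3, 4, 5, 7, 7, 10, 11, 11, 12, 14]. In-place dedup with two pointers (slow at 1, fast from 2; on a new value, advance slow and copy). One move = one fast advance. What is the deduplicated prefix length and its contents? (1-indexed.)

length 10; prefix = [1, 2, 3, 4, 5, 7, 10, 11, 12, 14]

(s=1,f=2) a[fast]=2≠a[slow]=1 write a[2]=2 → slow++,fast++
(s=2,f=3) a[fast]=3≠a[slow]=2 write a[3]=3 → slow++,fast++
(s=3,f=4) a[fast]=3=a[slow] dup → fast++
(s=3,f=5) a[fast]=4≠a[slow]=3 write a[4]=4 → slow++,fast++
(s=4,f=6) a[fast]=5≠a[slow]=4 write a[5]=5 → slow++,fast++
(s=5,f=7) a[fast]=7≠a[slow]=5 write a[6]=7 → slow++,fast++
(s=6,f=8) a[fast]=7=a[slow] dup → fast++
(s=6,f=9) a[fast]=10≠a[slow]=7 write a[7]=10 → slow++,fast++
(s=7,f=10) a[fast]=11≠a[slow]=10 write a[8]=11 → slow++,fast++
(s=8,f=11) a[fast]=11=a[slow] dup → fast++
(s=8,f=12) a[fast]=12≠a[slow]=11 write a[9]=12 → slow++,fast++
(s=9,f=13) a[fast]=14≠a[slow]=12 write a[10]=14 → slow++,fast++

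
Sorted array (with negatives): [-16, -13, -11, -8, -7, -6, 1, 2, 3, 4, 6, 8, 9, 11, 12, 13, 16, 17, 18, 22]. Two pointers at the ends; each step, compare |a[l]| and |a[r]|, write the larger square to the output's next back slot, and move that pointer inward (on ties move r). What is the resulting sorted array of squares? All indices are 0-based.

l=0 r=19: |-16|<=|22| out[19]=484, r--
l=0 r=18: |-16|<=|18| out[18]=324, r--
l=0 r=17: |-16|<=|17| out[17]=289, r--
l=0 r=16: |-16|<=|16| out[16]=256, r--
l=0 r=15: |-16|>|13| out[15]=256, l++
l=1 r=15: |-13|<=|13| out[14]=169, r--
l=1 r=14: |-13|>|12| out[13]=169, l++
l=2 r=14: |-11|<=|12| out[12]=144, r--
l=2 r=13: |-11|<=|11| out[11]=121, r--
l=2 r=12: |-11|>|9| out[10]=121, l++
l=3 r=12: |-8|<=|9| out[9]=81, r--
l=3 r=11: |-8|<=|8| out[8]=64, r--
l=3 r=10: |-8|>|6| out[7]=64, l++
l=4 r=10: |-7|>|6| out[6]=49, l++
l=5 r=10: |-6|<=|6| out[5]=36, r--
l=5 r=9: |-6|>|4| out[4]=36, l++
l=6 r=9: |1|<=|4| out[3]=16, r--
l=6 r=8: |1|<=|3| out[2]=9, r--
l=6 r=7: |1|<=|2| out[1]=4, r--
l=6 r=6: |1|<=|1| out[0]=1, r--

[1, 4, 9, 16, 36, 36, 49, 64, 64, 81, 121, 121, 144, 169, 169, 256, 256, 289, 324, 484]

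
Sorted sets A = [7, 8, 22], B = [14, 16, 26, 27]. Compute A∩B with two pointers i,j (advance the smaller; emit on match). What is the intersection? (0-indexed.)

i=0 j=0: 7<14, i++
i=1 j=0: 8<14, i++
i=2 j=0: 22>14, j++
i=2 j=1: 22>16, j++
i=2 j=2: 22<26, i++

intersection = []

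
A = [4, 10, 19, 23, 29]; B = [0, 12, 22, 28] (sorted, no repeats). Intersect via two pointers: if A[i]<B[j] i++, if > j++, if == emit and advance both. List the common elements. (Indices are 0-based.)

i=0 j=0: 4>0, j++
i=0 j=1: 4<12, i++
i=1 j=1: 10<12, i++
i=2 j=1: 19>12, j++
i=2 j=2: 19<22, i++
i=3 j=2: 23>22, j++
i=3 j=3: 23<28, i++
i=4 j=3: 29>28, j++

intersection = []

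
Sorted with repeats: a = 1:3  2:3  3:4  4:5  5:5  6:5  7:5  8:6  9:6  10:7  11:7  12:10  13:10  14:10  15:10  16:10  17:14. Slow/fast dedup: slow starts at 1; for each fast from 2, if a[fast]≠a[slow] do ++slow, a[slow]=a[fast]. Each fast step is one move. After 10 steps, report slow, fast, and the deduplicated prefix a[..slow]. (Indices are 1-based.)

(s=1,f=2) a[fast]=3=a[slow] dup → fast++
(s=1,f=3) a[fast]=4≠a[slow]=3 write a[2]=4 → slow++,fast++
(s=2,f=4) a[fast]=5≠a[slow]=4 write a[3]=5 → slow++,fast++
(s=3,f=5) a[fast]=5=a[slow] dup → fast++
(s=3,f=6) a[fast]=5=a[slow] dup → fast++
(s=3,f=7) a[fast]=5=a[slow] dup → fast++
(s=3,f=8) a[fast]=6≠a[slow]=5 write a[4]=6 → slow++,fast++
(s=4,f=9) a[fast]=6=a[slow] dup → fast++
(s=4,f=10) a[fast]=7≠a[slow]=6 write a[5]=7 → slow++,fast++
(s=5,f=11) a[fast]=7=a[slow] dup → fast++

slow=5, fast=12, prefix=[3, 4, 5, 6, 7]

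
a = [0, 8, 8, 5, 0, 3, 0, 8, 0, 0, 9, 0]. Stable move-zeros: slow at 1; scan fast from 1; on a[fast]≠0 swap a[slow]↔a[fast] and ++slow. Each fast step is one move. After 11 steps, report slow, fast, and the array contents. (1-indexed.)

slow=7, fast=12, a=[8, 8, 5, 3, 8, 9, 0, 0, 0, 0, 0, 0]

(s=1,f=1) a[fast]=0 → fast++
(s=1,f=2) a[fast]=8≠0 swap→a[1]=8 → slow++,fast++
(s=2,f=3) a[fast]=8≠0 swap→a[2]=8 → slow++,fast++
(s=3,f=4) a[fast]=5≠0 swap→a[3]=5 → slow++,fast++
(s=4,f=5) a[fast]=0 → fast++
(s=4,f=6) a[fast]=3≠0 swap→a[4]=3 → slow++,fast++
(s=5,f=7) a[fast]=0 → fast++
(s=5,f=8) a[fast]=8≠0 swap→a[5]=8 → slow++,fast++
(s=6,f=9) a[fast]=0 → fast++
(s=6,f=10) a[fast]=0 → fast++
(s=6,f=11) a[fast]=9≠0 swap→a[6]=9 → slow++,fast++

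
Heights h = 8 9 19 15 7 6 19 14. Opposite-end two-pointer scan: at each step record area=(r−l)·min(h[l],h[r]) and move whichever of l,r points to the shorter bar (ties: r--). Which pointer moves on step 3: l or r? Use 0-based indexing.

r

[0,7] min(8,14)*7=56 best=56 * → l++
[1,7] min(9,14)*6=54 best=56 → l++
[2,7] min(19,14)*5=70 best=70 * → r--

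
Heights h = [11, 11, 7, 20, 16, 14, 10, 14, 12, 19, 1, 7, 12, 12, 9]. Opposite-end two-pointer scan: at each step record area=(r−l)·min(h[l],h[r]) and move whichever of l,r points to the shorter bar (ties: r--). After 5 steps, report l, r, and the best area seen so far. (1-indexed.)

[1,15] min(11,9)*14=126 best=126 * → r--
[1,14] min(11,12)*13=143 best=143 * → l++
[2,14] min(11,12)*12=132 best=143 → l++
[3,14] min(7,12)*11=77 best=143 → l++
[4,14] min(20,12)*10=120 best=143 → r--

l=4, r=13, best area=143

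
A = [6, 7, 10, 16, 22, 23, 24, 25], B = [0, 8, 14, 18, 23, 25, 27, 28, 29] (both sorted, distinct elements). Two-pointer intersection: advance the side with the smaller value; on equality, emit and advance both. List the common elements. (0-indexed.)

[i=0,j=0] 6>0 → j++
[i=0,j=1] 6<8 → i++
[i=1,j=1] 7<8 → i++
[i=2,j=1] 10>8 → j++
[i=2,j=2] 10<14 → i++
[i=3,j=2] 16>14 → j++
[i=3,j=3] 16<18 → i++
[i=4,j=3] 22>18 → j++
[i=4,j=4] 22<23 → i++
[i=5,j=4] 23==23 emit → i++,j++
[i=6,j=5] 24<25 → i++
[i=7,j=5] 25==25 emit → i++,j++

intersection = [23, 25]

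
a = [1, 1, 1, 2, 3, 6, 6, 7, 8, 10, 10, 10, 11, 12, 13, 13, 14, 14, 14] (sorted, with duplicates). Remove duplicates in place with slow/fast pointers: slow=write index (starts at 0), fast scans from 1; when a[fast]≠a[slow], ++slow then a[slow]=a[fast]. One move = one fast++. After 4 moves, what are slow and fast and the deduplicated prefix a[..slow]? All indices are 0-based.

slow=2, fast=5, prefix=[1, 2, 3]

(s=0,f=1) a[fast]=1=a[slow] dup → fast++
(s=0,f=2) a[fast]=1=a[slow] dup → fast++
(s=0,f=3) a[fast]=2≠a[slow]=1 write a[1]=2 → slow++,fast++
(s=1,f=4) a[fast]=3≠a[slow]=2 write a[2]=3 → slow++,fast++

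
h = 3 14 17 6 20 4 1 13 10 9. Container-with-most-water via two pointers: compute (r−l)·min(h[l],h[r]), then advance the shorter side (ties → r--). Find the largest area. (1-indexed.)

l=1 r=10: min(3,9)*9=27 best=27 *, l++
l=2 r=10: min(14,9)*8=72 best=72 *, r--
l=2 r=9: min(14,10)*7=70 best=72, r--
l=2 r=8: min(14,13)*6=78 best=78 *, r--
l=2 r=7: min(14,1)*5=5 best=78, r--
l=2 r=6: min(14,4)*4=16 best=78, r--
l=2 r=5: min(14,20)*3=42 best=78, l++
l=3 r=5: min(17,20)*2=34 best=78, l++
l=4 r=5: min(6,20)*1=6 best=78, l++

max area = 78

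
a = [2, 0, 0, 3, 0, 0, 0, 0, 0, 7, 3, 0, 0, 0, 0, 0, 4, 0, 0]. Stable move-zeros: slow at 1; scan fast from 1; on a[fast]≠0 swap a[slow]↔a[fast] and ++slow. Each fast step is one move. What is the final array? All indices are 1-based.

slow=1 fast=1: a[fast]=2≠0 swap→a[1]=2, slow++,fast++
slow=2 fast=2: a[fast]=0, fast++
slow=2 fast=3: a[fast]=0, fast++
slow=2 fast=4: a[fast]=3≠0 swap→a[2]=3, slow++,fast++
slow=3 fast=5: a[fast]=0, fast++
slow=3 fast=6: a[fast]=0, fast++
slow=3 fast=7: a[fast]=0, fast++
slow=3 fast=8: a[fast]=0, fast++
slow=3 fast=9: a[fast]=0, fast++
slow=3 fast=10: a[fast]=7≠0 swap→a[3]=7, slow++,fast++
slow=4 fast=11: a[fast]=3≠0 swap→a[4]=3, slow++,fast++
slow=5 fast=12: a[fast]=0, fast++
slow=5 fast=13: a[fast]=0, fast++
slow=5 fast=14: a[fast]=0, fast++
slow=5 fast=15: a[fast]=0, fast++
slow=5 fast=16: a[fast]=0, fast++
slow=5 fast=17: a[fast]=4≠0 swap→a[5]=4, slow++,fast++
slow=6 fast=18: a[fast]=0, fast++
slow=6 fast=19: a[fast]=0, fast++

[2, 3, 7, 3, 4, 0, 0, 0, 0, 0, 0, 0, 0, 0, 0, 0, 0, 0, 0]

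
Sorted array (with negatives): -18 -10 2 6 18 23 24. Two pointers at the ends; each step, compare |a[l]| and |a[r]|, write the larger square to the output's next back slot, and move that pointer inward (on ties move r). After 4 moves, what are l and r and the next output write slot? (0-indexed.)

l=0 r=6: |-18|<=|24| out[6]=576, r--
l=0 r=5: |-18|<=|23| out[5]=529, r--
l=0 r=4: |-18|<=|18| out[4]=324, r--
l=0 r=3: |-18|>|6| out[3]=324, l++

l=1, r=3, next write slot=2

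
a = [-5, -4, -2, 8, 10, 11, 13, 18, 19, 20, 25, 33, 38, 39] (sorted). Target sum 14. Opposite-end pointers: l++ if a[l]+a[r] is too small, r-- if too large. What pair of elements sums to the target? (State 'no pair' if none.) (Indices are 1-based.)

l=1 r=14: -5+39=34 >14, r--
l=1 r=13: -5+38=33 >14, r--
l=1 r=12: -5+33=28 >14, r--
l=1 r=11: -5+25=20 >14, r--
l=1 r=10: -5+20=15 >14, r--
l=1 r=9: -5+19=14, found

(-5, 19)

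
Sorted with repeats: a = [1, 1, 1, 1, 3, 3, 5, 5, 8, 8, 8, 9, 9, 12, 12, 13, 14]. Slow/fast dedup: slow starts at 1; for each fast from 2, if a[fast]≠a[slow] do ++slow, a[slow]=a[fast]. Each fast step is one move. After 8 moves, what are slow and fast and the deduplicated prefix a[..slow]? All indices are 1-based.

(s=1,f=2) a[fast]=1=a[slow] dup → fast++
(s=1,f=3) a[fast]=1=a[slow] dup → fast++
(s=1,f=4) a[fast]=1=a[slow] dup → fast++
(s=1,f=5) a[fast]=3≠a[slow]=1 write a[2]=3 → slow++,fast++
(s=2,f=6) a[fast]=3=a[slow] dup → fast++
(s=2,f=7) a[fast]=5≠a[slow]=3 write a[3]=5 → slow++,fast++
(s=3,f=8) a[fast]=5=a[slow] dup → fast++
(s=3,f=9) a[fast]=8≠a[slow]=5 write a[4]=8 → slow++,fast++

slow=4, fast=10, prefix=[1, 3, 5, 8]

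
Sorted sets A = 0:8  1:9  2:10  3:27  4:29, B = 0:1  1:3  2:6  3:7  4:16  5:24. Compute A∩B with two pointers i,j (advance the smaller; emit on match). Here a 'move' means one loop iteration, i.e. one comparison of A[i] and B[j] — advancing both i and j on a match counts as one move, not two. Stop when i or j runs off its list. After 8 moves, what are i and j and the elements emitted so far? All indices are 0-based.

i=0 j=0: 8>1, j++
i=0 j=1: 8>3, j++
i=0 j=2: 8>6, j++
i=0 j=3: 8>7, j++
i=0 j=4: 8<16, i++
i=1 j=4: 9<16, i++
i=2 j=4: 10<16, i++
i=3 j=4: 27>16, j++

i=3, j=5, emitted=[]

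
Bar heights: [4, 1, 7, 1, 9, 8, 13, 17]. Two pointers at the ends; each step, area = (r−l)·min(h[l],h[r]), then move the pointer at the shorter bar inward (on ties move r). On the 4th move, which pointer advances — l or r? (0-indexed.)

l=0 r=7: min(4,17)*7=28 best=28 *, l++
l=1 r=7: min(1,17)*6=6 best=28, l++
l=2 r=7: min(7,17)*5=35 best=35 *, l++
l=3 r=7: min(1,17)*4=4 best=35, l++

l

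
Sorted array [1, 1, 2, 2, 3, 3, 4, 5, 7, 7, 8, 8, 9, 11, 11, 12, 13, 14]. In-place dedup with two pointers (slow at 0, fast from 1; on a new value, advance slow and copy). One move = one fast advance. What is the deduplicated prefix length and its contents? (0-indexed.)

slow=0 fast=1: a[fast]=1=a[slow] dup, fast++
slow=0 fast=2: a[fast]=2≠a[slow]=1 write a[1]=2, slow++,fast++
slow=1 fast=3: a[fast]=2=a[slow] dup, fast++
slow=1 fast=4: a[fast]=3≠a[slow]=2 write a[2]=3, slow++,fast++
slow=2 fast=5: a[fast]=3=a[slow] dup, fast++
slow=2 fast=6: a[fast]=4≠a[slow]=3 write a[3]=4, slow++,fast++
slow=3 fast=7: a[fast]=5≠a[slow]=4 write a[4]=5, slow++,fast++
slow=4 fast=8: a[fast]=7≠a[slow]=5 write a[5]=7, slow++,fast++
slow=5 fast=9: a[fast]=7=a[slow] dup, fast++
slow=5 fast=10: a[fast]=8≠a[slow]=7 write a[6]=8, slow++,fast++
slow=6 fast=11: a[fast]=8=a[slow] dup, fast++
slow=6 fast=12: a[fast]=9≠a[slow]=8 write a[7]=9, slow++,fast++
slow=7 fast=13: a[fast]=11≠a[slow]=9 write a[8]=11, slow++,fast++
slow=8 fast=14: a[fast]=11=a[slow] dup, fast++
slow=8 fast=15: a[fast]=12≠a[slow]=11 write a[9]=12, slow++,fast++
slow=9 fast=16: a[fast]=13≠a[slow]=12 write a[10]=13, slow++,fast++
slow=10 fast=17: a[fast]=14≠a[slow]=13 write a[11]=14, slow++,fast++

length 12; prefix = [1, 2, 3, 4, 5, 7, 8, 9, 11, 12, 13, 14]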